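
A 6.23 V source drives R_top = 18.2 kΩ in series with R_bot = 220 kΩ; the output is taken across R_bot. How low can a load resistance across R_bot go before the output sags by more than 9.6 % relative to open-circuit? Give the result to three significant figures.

R_L(min) ≈ 158 kΩ

Output resistance R_th = R_top‖R_bot = (18.2 × 220)/238.2 = 16.81 kΩ.
The fractional drop is R_th/(R_th + R_L); requiring this ≤ 0.0960 gives R_L ≥ R_th(1/0.0960 − 1) = 16.81 × 9.417 = 158 kΩ.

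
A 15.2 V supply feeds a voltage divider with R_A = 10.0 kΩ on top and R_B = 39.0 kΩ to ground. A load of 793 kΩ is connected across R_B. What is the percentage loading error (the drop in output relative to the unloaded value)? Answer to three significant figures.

0.994 %

The divider's output (Thévenin) resistance is R_A‖R_B = 7.959 kΩ.
Fractional drop under load = R_th/(R_th + R_L) = 7.959 / (7.959 + 793) = 0.009937.
So the output falls by 0.994 %.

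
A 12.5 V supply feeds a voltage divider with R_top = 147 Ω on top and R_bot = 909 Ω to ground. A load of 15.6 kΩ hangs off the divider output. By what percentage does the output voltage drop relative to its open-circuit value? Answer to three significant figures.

0.805 %

The divider's output (Thévenin) resistance is R_top‖R_bot = 126.5 Ω.
Fractional drop under load = R_th/(R_th + R_L) = 126.5 / (126.5 + 15600) = 0.008046.
So the output falls by 0.805 %.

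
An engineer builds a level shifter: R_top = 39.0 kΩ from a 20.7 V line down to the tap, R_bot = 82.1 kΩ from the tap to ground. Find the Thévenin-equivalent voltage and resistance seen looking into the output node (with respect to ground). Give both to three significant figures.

V_th = 14.0 V, R_th = 26.4 kΩ

V_th is the open-circuit tap voltage: 20.7 × 82.1/(39.0 + 82.1) = 14.0 V.
With the supply zeroed, R_top and R_bot appear in parallel from the tap: R_th = R_top‖R_bot = (39.0 × 82.1)/121.1 = 26.4 kΩ.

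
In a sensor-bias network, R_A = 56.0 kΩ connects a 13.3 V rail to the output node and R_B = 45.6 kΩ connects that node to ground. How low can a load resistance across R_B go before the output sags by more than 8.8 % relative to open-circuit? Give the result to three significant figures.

Output resistance R_th = R_A‖R_B = (56.0 × 45.6)/101.6 = 25.13 kΩ.
The fractional drop is R_th/(R_th + R_L); requiring this ≤ 0.0880 gives R_L ≥ R_th(1/0.0880 − 1) = 25.13 × 10.36 = 260 kΩ.

R_L(min) ≈ 260 kΩ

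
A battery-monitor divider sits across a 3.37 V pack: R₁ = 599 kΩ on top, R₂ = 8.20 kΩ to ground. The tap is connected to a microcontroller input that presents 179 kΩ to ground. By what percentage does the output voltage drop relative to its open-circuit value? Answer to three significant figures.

The divider's output (Thévenin) resistance is R₁‖R₂ = 8.089 kΩ.
Fractional drop under load = R_th/(R_th + R_L) = 8.089 / (8.089 + 179) = 0.04324.
So the output falls by 4.32 %.

4.32 %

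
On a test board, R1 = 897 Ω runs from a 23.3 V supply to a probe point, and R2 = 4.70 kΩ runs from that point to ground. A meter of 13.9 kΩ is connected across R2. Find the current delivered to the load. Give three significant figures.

I_L ≈ 1.34 mA

R2‖R_L = 3512 Ω; V_out = 23.3 × 3512/4409 = 18.56 V.
I_L = V_out / R_L = 18.56 / 13.9 kΩ = 1.34 mA.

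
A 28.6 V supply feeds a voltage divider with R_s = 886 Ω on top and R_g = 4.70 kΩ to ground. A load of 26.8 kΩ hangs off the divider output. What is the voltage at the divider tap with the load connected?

V_out ≈ 23.4 V

The load sits in parallel with R_g: R_g‖R_L = (4700 × 26800) / (4700 + 26800) = 3999 Ω.
V_out = 28.6 × 3999 / (886 + 3999) = 28.6 × 3999/4885 = 23.4 V.
(Unloaded it would have been 24.1 V.)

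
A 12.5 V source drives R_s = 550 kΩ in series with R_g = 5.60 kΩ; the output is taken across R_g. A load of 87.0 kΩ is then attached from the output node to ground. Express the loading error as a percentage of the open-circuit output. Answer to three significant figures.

The divider's output (Thévenin) resistance is R_s‖R_g = 5.544 kΩ.
Fractional drop under load = R_th/(R_th + R_L) = 5.544 / (5.544 + 87.0) = 0.05990.
So the output falls by 5.99 %.

5.99 %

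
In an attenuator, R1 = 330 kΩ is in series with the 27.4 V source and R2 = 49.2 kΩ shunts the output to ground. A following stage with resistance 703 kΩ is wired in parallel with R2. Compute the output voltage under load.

The load sits in parallel with R2: R2‖R_L = (49.2 × 703) / (49.2 + 703) = 45.98 kΩ.
V_out = 27.4 × 45.98 / (330 + 45.98) = 27.4 × 45.98/376.0 = 3.35 V.
(Unloaded it would have been 3.56 V.)

V_out ≈ 3.35 V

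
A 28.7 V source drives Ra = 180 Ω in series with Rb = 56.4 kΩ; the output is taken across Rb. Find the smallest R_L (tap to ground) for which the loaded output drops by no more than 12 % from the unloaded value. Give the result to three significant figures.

Output resistance R_th = Ra‖Rb = (180 × 56400)/56580 = 179.4 Ω.
The fractional drop is R_th/(R_th + R_L); requiring this ≤ 0.120 gives R_L ≥ R_th(1/0.120 − 1) = 179.4 × 7.333 = 1.32 kΩ.

R_L(min) ≈ 1.32 kΩ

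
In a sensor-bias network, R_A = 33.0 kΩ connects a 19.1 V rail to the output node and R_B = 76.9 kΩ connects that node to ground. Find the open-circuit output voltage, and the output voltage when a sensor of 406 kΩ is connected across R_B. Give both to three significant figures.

Unloaded: 13.4 V; loaded: 12.6 V

Open-circuit: V = 19.1 × 76.9/(33.0 + 76.9) = 13.4 V.
With the load, R_B becomes R_B‖R_L = 64.65 kΩ, so V = 19.1 × 64.65/97.65 = 12.6 V.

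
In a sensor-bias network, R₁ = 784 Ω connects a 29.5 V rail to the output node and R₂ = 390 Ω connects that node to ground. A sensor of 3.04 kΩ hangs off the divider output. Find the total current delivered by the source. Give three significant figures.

R₂‖R_L = 345.7 Ω, so the source sees R₁ + R₂‖R_L = 1130 Ω.
I = 29.5 V / 1130 Ω = 26.1 mA.

I ≈ 26.1 mA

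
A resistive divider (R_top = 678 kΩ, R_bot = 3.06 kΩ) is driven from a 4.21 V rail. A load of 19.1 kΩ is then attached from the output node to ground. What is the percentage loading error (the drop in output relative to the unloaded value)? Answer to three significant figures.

Unloaded V = 4.21 × 3.06/681.1 = 0.018916 V.
Loaded: R_bot‖R_L = 2.637 kΩ, giving V = 4.21 × 2.637/680.6 = 0.016314 V.
Drop = (0.018916 − 0.016314) / 0.018916 = 13.8 %.

13.8 %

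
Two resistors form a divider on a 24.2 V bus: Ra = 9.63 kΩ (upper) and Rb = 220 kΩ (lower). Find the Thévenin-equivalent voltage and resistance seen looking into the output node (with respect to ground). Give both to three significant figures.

V_th = 23.2 V, R_th = 9.23 kΩ

V_th is the open-circuit tap voltage: 24.2 × 220/(9.63 + 220) = 23.2 V.
With the supply zeroed, Ra and Rb appear in parallel from the tap: R_th = Ra‖Rb = (9.63 × 220)/229.6 = 9.23 kΩ.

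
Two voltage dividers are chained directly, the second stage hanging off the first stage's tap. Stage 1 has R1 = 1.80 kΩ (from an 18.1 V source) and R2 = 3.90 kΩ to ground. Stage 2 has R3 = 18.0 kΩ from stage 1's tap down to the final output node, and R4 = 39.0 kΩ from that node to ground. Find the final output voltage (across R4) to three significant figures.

V_out ≈ 8.29 V

Stage 2 presents R3+R4 = 57.00 kΩ as a load on stage 1's tap.
Stage 1's lower leg becomes R2‖(R3+R4) = 3.650 kΩ, so V_mid = 18.1 × 3.650/5.450 = 12.12 V.
Stage 2 is itself unloaded: V_out = V_mid × R4/(R3+R4) = 12.12 × 39.0/57.00 = 8.29 V.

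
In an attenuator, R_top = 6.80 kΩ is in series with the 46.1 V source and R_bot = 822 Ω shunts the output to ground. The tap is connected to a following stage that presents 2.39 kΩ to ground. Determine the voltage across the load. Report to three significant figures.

The load sits in parallel with R_bot: R_bot‖R_L = (822 × 2390) / (822 + 2390) = 611.6 Ω.
V_out = 46.1 × 611.6 / (6800 + 611.6) = 46.1 × 611.6/7412 = 3.80 V.
(Unloaded it would have been 4.97 V.)

V_out ≈ 3.80 V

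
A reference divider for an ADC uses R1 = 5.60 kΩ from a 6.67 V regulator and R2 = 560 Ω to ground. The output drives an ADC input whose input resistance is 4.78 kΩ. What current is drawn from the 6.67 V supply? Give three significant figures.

R2‖R_L = 501.3 Ω, so the source sees R1 + R2‖R_L = 6101 Ω.
I = 6.67 V / 6101 Ω = 1.09 mA.

I ≈ 1.09 mA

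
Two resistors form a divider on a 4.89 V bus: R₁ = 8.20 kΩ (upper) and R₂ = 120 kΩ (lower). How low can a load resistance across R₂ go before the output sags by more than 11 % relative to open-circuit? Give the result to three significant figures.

Output resistance R_th = R₁‖R₂ = (8.20 × 120)/128.2 = 7.676 kΩ.
The fractional drop is R_th/(R_th + R_L); requiring this ≤ 0.110 gives R_L ≥ R_th(1/0.110 − 1) = 7.676 × 8.091 = 62.1 kΩ.

R_L(min) ≈ 62.1 kΩ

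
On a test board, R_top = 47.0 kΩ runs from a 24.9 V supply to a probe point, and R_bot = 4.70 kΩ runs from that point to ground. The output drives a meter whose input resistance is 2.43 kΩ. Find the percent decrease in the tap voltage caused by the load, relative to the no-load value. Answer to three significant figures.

63.7 %

The divider's output (Thévenin) resistance is R_top‖R_bot = 4.273 kΩ.
Fractional drop under load = R_th/(R_th + R_L) = 4.273 / (4.273 + 2.43) = 0.6375.
So the output falls by 63.7 %.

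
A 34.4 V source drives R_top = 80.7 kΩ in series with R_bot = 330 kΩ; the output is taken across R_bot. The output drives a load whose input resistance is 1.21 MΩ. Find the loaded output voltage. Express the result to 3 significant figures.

V_out ≈ 26.2 V

The load sits in parallel with R_bot: R_bot‖R_L = (330 × 1210) / (330 + 1210) = 259.3 kΩ.
V_out = 34.4 × 259.3 / (80.7 + 259.3) = 34.4 × 259.3/340.0 = 26.2 V.
(Unloaded it would have been 27.6 V.)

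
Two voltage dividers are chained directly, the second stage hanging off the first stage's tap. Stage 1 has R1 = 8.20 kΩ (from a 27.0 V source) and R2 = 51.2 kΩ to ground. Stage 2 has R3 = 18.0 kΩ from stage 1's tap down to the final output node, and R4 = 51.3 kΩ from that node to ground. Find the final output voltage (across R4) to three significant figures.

Stage 2 presents R3+R4 = 69.30 kΩ as a load on stage 1's tap.
Stage 1's lower leg becomes R2‖(R3+R4) = 29.45 kΩ, so V_mid = 27.0 × 29.45/37.65 = 21.12 V.
Stage 2 is itself unloaded: V_out = V_mid × R4/(R3+R4) = 21.12 × 51.3/69.30 = 15.6 V.

V_out ≈ 15.6 V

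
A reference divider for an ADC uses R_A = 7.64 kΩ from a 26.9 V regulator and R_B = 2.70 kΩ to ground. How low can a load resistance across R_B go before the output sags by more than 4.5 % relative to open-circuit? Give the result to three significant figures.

R_L(min) ≈ 42.3 kΩ

Output resistance R_th = R_A‖R_B = (7.64 × 2.70)/10.34 = 1.995 kΩ.
The fractional drop is R_th/(R_th + R_L); requiring this ≤ 0.0450 gives R_L ≥ R_th(1/0.0450 − 1) = 1.995 × 21.22 = 42.3 kΩ.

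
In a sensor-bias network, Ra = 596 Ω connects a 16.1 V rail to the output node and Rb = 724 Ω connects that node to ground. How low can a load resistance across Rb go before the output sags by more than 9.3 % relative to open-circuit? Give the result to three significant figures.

Output resistance R_th = Ra‖Rb = (596 × 724)/1320 = 326.9 Ω.
The fractional drop is R_th/(R_th + R_L); requiring this ≤ 0.0930 gives R_L ≥ R_th(1/0.0930 − 1) = 326.9 × 9.753 = 3.19 kΩ.

R_L(min) ≈ 3.19 kΩ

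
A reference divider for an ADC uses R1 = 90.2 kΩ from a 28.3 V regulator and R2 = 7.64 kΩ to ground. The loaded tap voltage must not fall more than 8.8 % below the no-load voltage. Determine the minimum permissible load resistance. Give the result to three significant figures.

R_L(min) ≈ 73.0 kΩ

Output resistance R_th = R1‖R2 = (90.2 × 7.64)/97.84 = 7.043 kΩ.
The fractional drop is R_th/(R_th + R_L); requiring this ≤ 0.0880 gives R_L ≥ R_th(1/0.0880 − 1) = 7.043 × 10.36 = 73.0 kΩ.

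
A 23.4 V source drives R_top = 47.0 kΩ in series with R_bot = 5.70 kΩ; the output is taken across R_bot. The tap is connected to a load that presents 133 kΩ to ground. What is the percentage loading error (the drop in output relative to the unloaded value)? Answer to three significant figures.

3.68 %

The divider's output (Thévenin) resistance is R_top‖R_bot = 5.083 kΩ.
Fractional drop under load = R_th/(R_th + R_L) = 5.083 / (5.083 + 133) = 0.03681.
So the output falls by 3.68 %.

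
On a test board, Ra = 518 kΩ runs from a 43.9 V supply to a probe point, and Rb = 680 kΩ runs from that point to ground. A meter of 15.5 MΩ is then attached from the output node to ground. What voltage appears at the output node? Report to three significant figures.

V_out ≈ 24.5 V

The load sits in parallel with Rb: Rb‖R_L = (680 × 15500) / (680 + 15500) = 651.4 kΩ.
V_out = 43.9 × 651.4 / (518 + 651.4) = 43.9 × 651.4/1169 = 24.5 V.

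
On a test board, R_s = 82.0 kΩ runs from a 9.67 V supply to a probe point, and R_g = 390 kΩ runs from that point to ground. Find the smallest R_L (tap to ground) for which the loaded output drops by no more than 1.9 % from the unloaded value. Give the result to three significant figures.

R_L(min) ≈ 3.50 MΩ

Output resistance R_th = R_s‖R_g = (82.0 × 390)/472.0 = 67.75 kΩ.
The fractional drop is R_th/(R_th + R_L); requiring this ≤ 0.0190 gives R_L ≥ R_th(1/0.0190 − 1) = 67.75 × 51.63 = 3.50 MΩ.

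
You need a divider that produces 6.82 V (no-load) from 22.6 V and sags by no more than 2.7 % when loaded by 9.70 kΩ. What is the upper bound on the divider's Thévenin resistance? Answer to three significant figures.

R_th ≤ 269 Ω

Loading drop = R_th/(R_th + R_L) ≤ 0.0270, so R_th ≤ R_L · ε/(1−ε) = 9.70 kΩ × 0.0270/0.9730 = 269 Ω.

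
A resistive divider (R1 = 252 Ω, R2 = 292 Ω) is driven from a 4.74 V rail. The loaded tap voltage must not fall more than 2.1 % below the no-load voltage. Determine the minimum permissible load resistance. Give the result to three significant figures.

Output resistance R_th = R1‖R2 = (252 × 292)/544.0 = 135.3 Ω.
The fractional drop is R_th/(R_th + R_L); requiring this ≤ 0.0210 gives R_L ≥ R_th(1/0.0210 − 1) = 135.3 × 46.62 = 6.31 kΩ.

R_L(min) ≈ 6.31 kΩ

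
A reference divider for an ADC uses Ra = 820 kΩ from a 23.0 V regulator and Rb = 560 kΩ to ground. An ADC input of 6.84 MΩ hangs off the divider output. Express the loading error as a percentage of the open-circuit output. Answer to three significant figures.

4.64 %

The divider's output (Thévenin) resistance is Ra‖Rb = 332.8 kΩ.
Fractional drop under load = R_th/(R_th + R_L) = 332.8 / (332.8 + 6840) = 0.04639.
So the output falls by 4.64 %.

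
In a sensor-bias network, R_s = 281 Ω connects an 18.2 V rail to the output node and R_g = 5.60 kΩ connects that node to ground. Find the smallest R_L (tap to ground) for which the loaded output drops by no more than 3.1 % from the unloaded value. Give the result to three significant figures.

Output resistance R_th = R_s‖R_g = (281 × 5600)/5881 = 267.6 Ω.
The fractional drop is R_th/(R_th + R_L); requiring this ≤ 0.0310 gives R_L ≥ R_th(1/0.0310 − 1) = 267.6 × 31.26 = 8.36 kΩ.

R_L(min) ≈ 8.36 kΩ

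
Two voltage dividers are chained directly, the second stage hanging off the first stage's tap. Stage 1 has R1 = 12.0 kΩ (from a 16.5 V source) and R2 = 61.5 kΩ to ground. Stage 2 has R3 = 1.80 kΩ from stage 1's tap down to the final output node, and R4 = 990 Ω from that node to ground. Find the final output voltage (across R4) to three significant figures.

Stage 2 presents R3+R4 = 2790 Ω as a load on stage 1's tap.
Stage 1's lower leg becomes R2‖(R3+R4) = 2669 Ω, so V_mid = 16.5 × 2669/14670 = 3.002 V.
Stage 2 is itself unloaded: V_out = V_mid × R4/(R3+R4) = 3.002 × 990/2790 = 1.07 V.

V_out ≈ 1.07 V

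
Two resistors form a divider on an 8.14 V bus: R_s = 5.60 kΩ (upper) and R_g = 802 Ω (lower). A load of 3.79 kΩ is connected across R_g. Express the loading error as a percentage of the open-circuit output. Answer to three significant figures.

15.6 %

Unloaded V = 8.14 × 802/6402 = 1.020 V.
Loaded: R_g‖R_L = 661.9 Ω, giving V = 8.14 × 661.9/6262 = 0.8605 V.
Drop = (1.020 − 0.8605) / 1.020 = 15.6 %.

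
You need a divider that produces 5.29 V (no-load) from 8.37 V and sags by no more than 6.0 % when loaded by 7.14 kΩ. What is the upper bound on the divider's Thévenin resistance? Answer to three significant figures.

Loading drop = R_th/(R_th + R_L) ≤ 0.0600, so R_th ≤ R_L · ε/(1−ε) = 7.14 kΩ × 0.0600/0.9400 = 456 Ω.
(Any R1, R2 with R2/(R1+R2) = 0.632 and R1‖R2 ≤ 456 Ω will meet the spec.)

R_th ≤ 456 Ω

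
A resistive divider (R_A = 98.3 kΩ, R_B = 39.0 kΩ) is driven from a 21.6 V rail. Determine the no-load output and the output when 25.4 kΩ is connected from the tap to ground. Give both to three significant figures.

Open-circuit: V = 21.6 × 39.0/(98.3 + 39.0) = 6.14 V.
With the load, R_B becomes R_B‖R_L = 15.38 kΩ, so V = 21.6 × 15.38/113.7 = 2.92 V.

Unloaded: 6.14 V; loaded: 2.92 V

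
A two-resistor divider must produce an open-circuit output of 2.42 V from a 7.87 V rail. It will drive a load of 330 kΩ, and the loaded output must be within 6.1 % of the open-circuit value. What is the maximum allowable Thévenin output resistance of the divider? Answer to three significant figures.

R_th ≤ 21.4 kΩ

Loading drop = R_th/(R_th + R_L) ≤ 0.0610, so R_th ≤ R_L · ε/(1−ε) = 330 kΩ × 0.0610/0.9390 = 21.4 kΩ.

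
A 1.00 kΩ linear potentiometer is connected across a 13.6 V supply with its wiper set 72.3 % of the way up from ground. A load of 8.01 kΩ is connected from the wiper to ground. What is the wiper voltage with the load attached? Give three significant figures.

The wiper splits the pot into (1−α)R = 277.0 Ω above and αR = 723.0 Ω below.
Lower section ‖ load = 663.1 Ω.
V_wiper = 13.6 × 663.1/(277.0 + 663.1) = 9.59 V.

V ≈ 9.59 V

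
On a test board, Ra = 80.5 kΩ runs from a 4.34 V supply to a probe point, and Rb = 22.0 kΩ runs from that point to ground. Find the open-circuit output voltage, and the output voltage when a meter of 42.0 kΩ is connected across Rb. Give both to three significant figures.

Open-circuit: V = 4.34 × 22.0/(80.5 + 22.0) = 0.932 V.
With the load, Rb becomes Rb‖R_L = 14.44 kΩ, so V = 4.34 × 14.44/94.94 = 0.660 V.

Unloaded: 0.932 V; loaded: 0.660 V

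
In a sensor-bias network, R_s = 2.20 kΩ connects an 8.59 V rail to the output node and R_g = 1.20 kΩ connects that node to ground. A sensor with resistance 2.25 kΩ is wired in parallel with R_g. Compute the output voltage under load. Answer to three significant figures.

The load sits in parallel with R_g: R_g‖R_L = (1.20 × 2.25) / (1.20 + 2.25) = 0.7826 kΩ.
V_out = 8.59 × 0.7826 / (2.20 + 0.7826) = 8.59 × 0.7826/2.983 = 2.25 V.

V_out ≈ 2.25 V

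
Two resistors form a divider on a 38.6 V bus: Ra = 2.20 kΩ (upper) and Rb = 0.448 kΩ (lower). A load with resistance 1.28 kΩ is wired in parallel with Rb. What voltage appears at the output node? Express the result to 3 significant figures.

V_out ≈ 5.06 V

The load sits in parallel with Rb: Rb‖R_L = (448 × 1280) / (448 + 1280) = 331.9 Ω.
V_out = 38.6 × 331.9 / (2200 + 331.9) = 38.6 × 331.9/2532 = 5.06 V.
(Unloaded it would have been 6.53 V.)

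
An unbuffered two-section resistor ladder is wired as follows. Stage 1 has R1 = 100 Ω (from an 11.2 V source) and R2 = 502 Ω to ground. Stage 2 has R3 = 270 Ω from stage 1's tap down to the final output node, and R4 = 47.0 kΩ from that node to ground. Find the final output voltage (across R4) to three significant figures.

V_out ≈ 9.27 V

Stage 2 presents R3+R4 = 47270 Ω as a load on stage 1's tap.
Stage 1's lower leg becomes R2‖(R3+R4) = 496.7 Ω, so V_mid = 11.2 × 496.7/596.7 = 9.323 V.
Stage 2 is itself unloaded: V_out = V_mid × R4/(R3+R4) = 9.323 × 47000/47270 = 9.27 V.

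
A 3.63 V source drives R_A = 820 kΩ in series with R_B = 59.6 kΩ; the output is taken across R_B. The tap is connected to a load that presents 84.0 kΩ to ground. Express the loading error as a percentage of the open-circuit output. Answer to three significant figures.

39.8 %

Unloaded V = 3.63 × 59.6/879.6 = 0.2460 V.
Loaded: R_B‖R_L = 34.86 kΩ, giving V = 3.63 × 34.86/854.9 = 0.1480 V.
Drop = (0.2460 − 0.1480) / 0.2460 = 39.8 %.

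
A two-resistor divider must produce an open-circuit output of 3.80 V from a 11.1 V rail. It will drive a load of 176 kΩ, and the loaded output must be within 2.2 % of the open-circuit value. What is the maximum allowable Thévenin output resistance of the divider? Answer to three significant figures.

R_th ≤ 3.96 kΩ

Loading drop = R_th/(R_th + R_L) ≤ 0.0220, so R_th ≤ R_L · ε/(1−ε) = 176 kΩ × 0.0220/0.9780 = 3.96 kΩ.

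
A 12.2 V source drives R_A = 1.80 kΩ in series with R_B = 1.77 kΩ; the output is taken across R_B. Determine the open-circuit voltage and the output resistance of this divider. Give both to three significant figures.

V_th is the open-circuit tap voltage: 12.2 × 1.77/(1.80 + 1.77) = 6.05 V.
With the supply zeroed, R_A and R_B appear in parallel from the tap: R_th = R_A‖R_B = (1.80 × 1.77)/3.570 = 892 Ω.

V_th = 6.05 V, R_th = 892 Ω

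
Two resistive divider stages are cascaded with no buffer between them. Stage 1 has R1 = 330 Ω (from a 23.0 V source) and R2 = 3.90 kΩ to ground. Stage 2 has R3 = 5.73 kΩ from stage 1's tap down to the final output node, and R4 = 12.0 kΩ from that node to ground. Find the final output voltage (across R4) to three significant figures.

Stage 2 presents R3+R4 = 17730 Ω as a load on stage 1's tap.
Stage 1's lower leg becomes R2‖(R3+R4) = 3197 Ω, so V_mid = 23.0 × 3197/3527 = 20.85 V.
Stage 2 is itself unloaded: V_out = V_mid × R4/(R3+R4) = 20.85 × 12000/17730 = 14.1 V.

V_out ≈ 14.1 V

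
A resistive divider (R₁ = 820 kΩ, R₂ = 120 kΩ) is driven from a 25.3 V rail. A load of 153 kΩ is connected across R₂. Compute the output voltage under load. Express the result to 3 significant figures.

V_out ≈ 1.92 V

The load sits in parallel with R₂: R₂‖R_L = (120 × 153) / (120 + 153) = 67.25 kΩ.
V_out = 25.3 × 67.25 / (820 + 67.25) = 25.3 × 67.25/887.3 = 1.92 V.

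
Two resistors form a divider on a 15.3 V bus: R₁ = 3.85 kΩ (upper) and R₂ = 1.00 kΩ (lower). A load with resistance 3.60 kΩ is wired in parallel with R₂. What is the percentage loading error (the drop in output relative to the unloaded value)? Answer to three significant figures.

18.1 %

The divider's output (Thévenin) resistance is R₁‖R₂ = 0.7938 kΩ.
Fractional drop under load = R_th/(R_th + R_L) = 0.7938 / (0.7938 + 3.60) = 0.1807.
So the output falls by 18.1 %.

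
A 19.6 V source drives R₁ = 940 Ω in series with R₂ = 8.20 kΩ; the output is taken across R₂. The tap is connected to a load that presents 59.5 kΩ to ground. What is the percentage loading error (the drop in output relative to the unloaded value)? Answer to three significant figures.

1.40 %

The divider's output (Thévenin) resistance is R₁‖R₂ = 843.3 Ω.
Fractional drop under load = R_th/(R_th + R_L) = 843.3 / (843.3 + 59500) = 0.01398.
So the output falls by 1.40 %.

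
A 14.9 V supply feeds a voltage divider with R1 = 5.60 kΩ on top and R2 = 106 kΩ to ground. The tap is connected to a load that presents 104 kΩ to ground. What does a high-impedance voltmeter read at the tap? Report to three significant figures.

The load sits in parallel with R2: R2‖R_L = (106 × 104) / (106 + 104) = 52.50 kΩ.
V_out = 14.9 × 52.50 / (5.60 + 52.50) = 14.9 × 52.50/58.10 = 13.5 V.

V_out ≈ 13.5 V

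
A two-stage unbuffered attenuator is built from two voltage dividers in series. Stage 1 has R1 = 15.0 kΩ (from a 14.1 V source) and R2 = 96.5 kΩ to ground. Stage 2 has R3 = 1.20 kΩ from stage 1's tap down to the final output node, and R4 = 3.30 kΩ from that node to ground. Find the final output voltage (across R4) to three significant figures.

V_out ≈ 2.30 V

Stage 2 presents R3+R4 = 4.500 kΩ as a load on stage 1's tap.
Stage 1's lower leg becomes R2‖(R3+R4) = 4.300 kΩ, so V_mid = 14.1 × 4.300/19.30 = 3.141 V.
Stage 2 is itself unloaded: V_out = V_mid × R4/(R3+R4) = 3.141 × 3.30/4.500 = 2.30 V.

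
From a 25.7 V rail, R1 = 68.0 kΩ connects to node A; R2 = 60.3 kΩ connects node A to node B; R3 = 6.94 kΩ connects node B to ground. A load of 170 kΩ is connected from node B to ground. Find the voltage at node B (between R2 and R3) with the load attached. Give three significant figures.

At node B, R3 is in parallel with the load: R3‖R_L = 6.668 kΩ.
Below node A the resistance is R2 + (R3‖R_L) = 66.97 kΩ, so V_A = 25.7 × 66.97/135.0 = 12.75 V.
Then V_B = V_A × (R3‖R_L)/(R2 + R3‖R_L) = 12.75 × 6.668/66.97 = 1.27 V.

V ≈ 1.27 V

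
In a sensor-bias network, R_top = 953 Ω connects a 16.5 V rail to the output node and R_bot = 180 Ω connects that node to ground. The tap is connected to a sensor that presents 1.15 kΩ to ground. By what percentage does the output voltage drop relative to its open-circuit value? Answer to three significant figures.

Unloaded V = 16.5 × 180/1133 = 2.6214 V.
Loaded: R_bot‖R_L = 155.6 Ω, giving V = 16.5 × 155.6/1109 = 2.3164 V.
Drop = (2.6214 − 2.3164) / 2.6214 = 11.6 %.

11.6 %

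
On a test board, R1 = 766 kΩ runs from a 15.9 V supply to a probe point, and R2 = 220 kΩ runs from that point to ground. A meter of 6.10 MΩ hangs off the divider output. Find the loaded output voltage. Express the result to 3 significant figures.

V_out ≈ 3.45 V

The load sits in parallel with R2: R2‖R_L = (220 × 6100) / (220 + 6100) = 212.3 kΩ.
V_out = 15.9 × 212.3 / (766 + 212.3) = 15.9 × 212.3/978.3 = 3.45 V.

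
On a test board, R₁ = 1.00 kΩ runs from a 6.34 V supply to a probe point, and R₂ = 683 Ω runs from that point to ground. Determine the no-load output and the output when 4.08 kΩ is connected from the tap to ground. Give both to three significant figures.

Unloaded: 2.57 V; loaded: 2.34 V

Open-circuit: V = 6.34 × 683/(1000 + 683) = 2.57 V.
With the load, R₂ becomes R₂‖R_L = 585.1 Ω, so V = 6.34 × 585.1/1585 = 2.34 V.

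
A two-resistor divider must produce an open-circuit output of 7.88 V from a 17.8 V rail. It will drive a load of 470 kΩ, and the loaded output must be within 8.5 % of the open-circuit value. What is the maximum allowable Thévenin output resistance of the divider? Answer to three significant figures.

R_th ≤ 43.7 kΩ

Loading drop = R_th/(R_th + R_L) ≤ 0.0850, so R_th ≤ R_L · ε/(1−ε) = 470 kΩ × 0.0850/0.9150 = 43.7 kΩ.
(Any R1, R2 with R2/(R1+R2) = 0.443 and R1‖R2 ≤ 43.7 kΩ will meet the spec.)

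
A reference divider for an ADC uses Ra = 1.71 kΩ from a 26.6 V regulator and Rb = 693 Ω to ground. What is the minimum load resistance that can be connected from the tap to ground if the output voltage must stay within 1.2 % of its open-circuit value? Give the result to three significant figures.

R_L(min) ≈ 40.6 kΩ

Output resistance R_th = Ra‖Rb = (1710 × 693)/2403 = 493.1 Ω.
The fractional drop is R_th/(R_th + R_L); requiring this ≤ 0.0120 gives R_L ≥ R_th(1/0.0120 − 1) = 493.1 × 82.33 = 40.6 kΩ.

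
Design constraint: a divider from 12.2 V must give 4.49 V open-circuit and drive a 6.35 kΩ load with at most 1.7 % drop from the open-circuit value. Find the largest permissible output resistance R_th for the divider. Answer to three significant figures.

R_th ≤ 110 Ω

Loading drop = R_th/(R_th + R_L) ≤ 0.0170, so R_th ≤ R_L · ε/(1−ε) = 6.35 kΩ × 0.0170/0.9830 = 110 Ω.
(Any R1, R2 with R2/(R1+R2) = 0.368 and R1‖R2 ≤ 110 Ω will meet the spec.)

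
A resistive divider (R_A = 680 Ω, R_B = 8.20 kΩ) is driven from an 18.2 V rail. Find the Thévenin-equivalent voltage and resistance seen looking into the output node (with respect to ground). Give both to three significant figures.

V_th is the open-circuit tap voltage: 18.2 × 8200/(680 + 8200) = 16.8 V.
With the supply zeroed, R_A and R_B appear in parallel from the tap: R_th = R_A‖R_B = (680 × 8200)/8880 = 628 Ω.

V_th = 16.8 V, R_th = 628 Ω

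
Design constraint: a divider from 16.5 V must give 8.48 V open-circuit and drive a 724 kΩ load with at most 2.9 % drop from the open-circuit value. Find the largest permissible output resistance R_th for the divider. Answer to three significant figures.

Loading drop = R_th/(R_th + R_L) ≤ 0.0290, so R_th ≤ R_L · ε/(1−ε) = 724 kΩ × 0.0290/0.9710 = 21.6 kΩ.
(Any R1, R2 with R2/(R1+R2) = 0.514 and R1‖R2 ≤ 21.6 kΩ will meet the spec.)

R_th ≤ 21.6 kΩ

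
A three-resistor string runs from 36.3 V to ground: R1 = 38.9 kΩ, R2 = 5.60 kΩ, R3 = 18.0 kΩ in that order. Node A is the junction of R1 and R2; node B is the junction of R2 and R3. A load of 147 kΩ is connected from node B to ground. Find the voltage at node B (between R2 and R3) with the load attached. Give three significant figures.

At node B, R3 is in parallel with the load: R3‖R_L = 16.04 kΩ.
Below node A the resistance is R2 + (R3‖R_L) = 21.64 kΩ, so V_A = 36.3 × 21.64/60.54 = 12.97 V.
Then V_B = V_A × (R3‖R_L)/(R2 + R3‖R_L) = 12.97 × 16.04/21.64 = 9.62 V.

V ≈ 9.62 V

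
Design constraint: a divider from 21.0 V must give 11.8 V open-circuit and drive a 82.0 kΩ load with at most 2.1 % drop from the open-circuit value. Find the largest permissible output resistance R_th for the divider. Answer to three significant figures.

R_th ≤ 1.76 kΩ

Loading drop = R_th/(R_th + R_L) ≤ 0.0210, so R_th ≤ R_L · ε/(1−ε) = 82.0 kΩ × 0.0210/0.9790 = 1.76 kΩ.
(Any R1, R2 with R2/(R1+R2) = 0.562 and R1‖R2 ≤ 1.76 kΩ will meet the spec.)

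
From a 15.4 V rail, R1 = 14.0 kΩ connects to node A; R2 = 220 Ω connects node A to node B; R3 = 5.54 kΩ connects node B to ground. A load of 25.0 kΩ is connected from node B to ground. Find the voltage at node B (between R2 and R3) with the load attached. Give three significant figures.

V ≈ 3.72 V

At node B, R3 is in parallel with the load: R3‖R_L = 4535 Ω.
Below node A the resistance is R2 + (R3‖R_L) = 4755 Ω, so V_A = 15.4 × 4755/18760 = 3.904 V.
Then V_B = V_A × (R3‖R_L)/(R2 + R3‖R_L) = 3.904 × 4535/4755 = 3.72 V.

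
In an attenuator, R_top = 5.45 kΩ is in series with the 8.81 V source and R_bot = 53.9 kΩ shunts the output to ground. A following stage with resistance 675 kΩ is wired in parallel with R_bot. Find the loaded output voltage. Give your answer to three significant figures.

V_out ≈ 7.94 V

The load sits in parallel with R_bot: R_bot‖R_L = (53.9 × 675) / (53.9 + 675) = 49.91 kΩ.
V_out = 8.81 × 49.91 / (5.45 + 49.91) = 8.81 × 49.91/55.36 = 7.94 V.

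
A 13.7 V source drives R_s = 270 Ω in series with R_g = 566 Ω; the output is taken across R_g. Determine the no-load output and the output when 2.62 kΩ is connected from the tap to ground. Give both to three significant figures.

Unloaded: 9.28 V; loaded: 8.67 V

Open-circuit: V = 13.7 × 566/(270 + 566) = 9.28 V.
With the load, R_g becomes R_g‖R_L = 465.4 Ω, so V = 13.7 × 465.4/735.4 = 8.67 V.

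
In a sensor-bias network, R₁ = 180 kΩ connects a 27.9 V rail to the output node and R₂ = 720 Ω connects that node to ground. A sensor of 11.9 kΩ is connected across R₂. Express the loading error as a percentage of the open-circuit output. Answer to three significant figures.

The divider's output (Thévenin) resistance is R₁‖R₂ = 717.1 Ω.
Fractional drop under load = R_th/(R_th + R_L) = 717.1 / (717.1 + 11900) = 0.05684.
So the output falls by 5.68 %.

5.68 %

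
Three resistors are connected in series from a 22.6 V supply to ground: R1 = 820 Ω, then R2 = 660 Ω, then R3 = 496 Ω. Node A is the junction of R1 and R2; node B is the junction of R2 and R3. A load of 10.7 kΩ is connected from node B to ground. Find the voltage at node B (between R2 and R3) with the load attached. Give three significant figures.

V ≈ 5.48 V

At node B, R3 is in parallel with the load: R3‖R_L = 474.0 Ω.
Below node A the resistance is R2 + (R3‖R_L) = 1134 Ω, so V_A = 22.6 × 1134/1954 = 13.12 V.
Then V_B = V_A × (R3‖R_L)/(R2 + R3‖R_L) = 13.12 × 474.0/1134 = 5.48 V.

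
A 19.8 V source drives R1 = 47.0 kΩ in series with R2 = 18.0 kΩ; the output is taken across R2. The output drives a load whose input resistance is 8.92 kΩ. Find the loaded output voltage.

V_out ≈ 2.23 V

The load sits in parallel with R2: R2‖R_L = (18.0 × 8.92) / (18.0 + 8.92) = 5.964 kΩ.
V_out = 19.8 × 5.964 / (47.0 + 5.964) = 19.8 × 5.964/52.96 = 2.23 V.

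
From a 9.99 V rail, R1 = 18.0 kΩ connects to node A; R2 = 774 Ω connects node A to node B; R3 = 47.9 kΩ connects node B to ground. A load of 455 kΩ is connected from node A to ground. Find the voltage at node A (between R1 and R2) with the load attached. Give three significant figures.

V ≈ 7.09 V

Below node A the series string R2+R3 = 48670 Ω sits in parallel with the 455000 Ω load: 43970 Ω.
V_A = 9.99 × 43970/(18000 + 43970) = 7.09 V.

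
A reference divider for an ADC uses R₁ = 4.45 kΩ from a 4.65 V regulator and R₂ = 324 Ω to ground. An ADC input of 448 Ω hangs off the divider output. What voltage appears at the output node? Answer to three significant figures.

V_out ≈ 0.189 V

The load sits in parallel with R₂: R₂‖R_L = (324 × 448) / (324 + 448) = 188.0 Ω.
V_out = 4.65 × 188.0 / (4450 + 188.0) = 4.65 × 188.0/4638 = 0.189 V.
(Unloaded it would have been 0.316 V.)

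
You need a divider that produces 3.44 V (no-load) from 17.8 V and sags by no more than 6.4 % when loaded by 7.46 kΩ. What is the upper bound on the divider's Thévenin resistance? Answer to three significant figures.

Loading drop = R_th/(R_th + R_L) ≤ 0.0640, so R_th ≤ R_L · ε/(1−ε) = 7.46 kΩ × 0.0640/0.9360 = 510 Ω.

R_th ≤ 510 Ω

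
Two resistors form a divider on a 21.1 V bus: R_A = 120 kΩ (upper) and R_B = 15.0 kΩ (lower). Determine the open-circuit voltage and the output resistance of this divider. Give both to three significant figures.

V_th is the open-circuit tap voltage: 21.1 × 15.0/(120 + 15.0) = 2.34 V.
With the supply zeroed, R_A and R_B appear in parallel from the tap: R_th = R_A‖R_B = (120 × 15.0)/135.0 = 13.3 kΩ.

V_th = 2.34 V, R_th = 13.3 kΩ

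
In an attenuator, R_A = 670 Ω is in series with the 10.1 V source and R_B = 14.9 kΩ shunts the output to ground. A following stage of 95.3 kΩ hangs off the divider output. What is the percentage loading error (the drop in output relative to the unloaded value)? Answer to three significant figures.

The divider's output (Thévenin) resistance is R_A‖R_B = 641.2 Ω.
Fractional drop under load = R_th/(R_th + R_L) = 641.2 / (641.2 + 95300) = 0.006683.
So the output falls by 0.668 %.

0.668 %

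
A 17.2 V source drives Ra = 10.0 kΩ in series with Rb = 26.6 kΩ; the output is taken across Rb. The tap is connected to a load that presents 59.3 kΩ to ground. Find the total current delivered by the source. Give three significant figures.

I ≈ 0.606 mA

Rb‖R_L = 18.36 kΩ, so the source sees Ra + Rb‖R_L = 28.36 kΩ.
I = 17.2 V / 28.36 kΩ = 0.606 mA.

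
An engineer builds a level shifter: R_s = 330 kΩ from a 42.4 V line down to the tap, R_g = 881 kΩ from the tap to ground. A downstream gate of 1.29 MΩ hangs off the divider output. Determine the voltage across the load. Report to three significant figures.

V_out ≈ 26.0 V

The load sits in parallel with R_g: R_g‖R_L = (881 × 1290) / (881 + 1290) = 523.5 kΩ.
V_out = 42.4 × 523.5 / (330 + 523.5) = 42.4 × 523.5/853.5 = 26.0 V.
(Unloaded it would have been 30.8 V.)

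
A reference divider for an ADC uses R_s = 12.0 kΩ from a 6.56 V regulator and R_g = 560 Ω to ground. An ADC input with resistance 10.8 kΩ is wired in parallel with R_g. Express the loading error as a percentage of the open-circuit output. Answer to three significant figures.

4.72 %

The divider's output (Thévenin) resistance is R_s‖R_g = 535.0 Ω.
Fractional drop under load = R_th/(R_th + R_L) = 535.0 / (535.0 + 10800) = 0.04720.
So the output falls by 4.72 %.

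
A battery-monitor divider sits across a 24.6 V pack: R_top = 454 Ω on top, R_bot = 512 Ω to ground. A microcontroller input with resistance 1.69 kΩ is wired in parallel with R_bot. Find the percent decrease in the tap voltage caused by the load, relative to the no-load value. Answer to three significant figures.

The divider's output (Thévenin) resistance is R_top‖R_bot = 240.6 Ω.
Fractional drop under load = R_th/(R_th + R_L) = 240.6 / (240.6 + 1690) = 0.1246.
So the output falls by 12.5 %.

12.5 %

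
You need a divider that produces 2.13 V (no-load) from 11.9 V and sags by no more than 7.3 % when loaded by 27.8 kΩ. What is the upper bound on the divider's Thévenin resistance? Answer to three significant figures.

R_th ≤ 2.19 kΩ

Loading drop = R_th/(R_th + R_L) ≤ 0.0730, so R_th ≤ R_L · ε/(1−ε) = 27.8 kΩ × 0.0730/0.9270 = 2.19 kΩ.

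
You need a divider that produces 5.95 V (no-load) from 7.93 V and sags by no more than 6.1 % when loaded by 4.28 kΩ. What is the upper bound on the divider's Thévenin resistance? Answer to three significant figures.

Loading drop = R_th/(R_th + R_L) ≤ 0.0610, so R_th ≤ R_L · ε/(1−ε) = 4.28 kΩ × 0.0610/0.9390 = 278 Ω.

R_th ≤ 278 Ω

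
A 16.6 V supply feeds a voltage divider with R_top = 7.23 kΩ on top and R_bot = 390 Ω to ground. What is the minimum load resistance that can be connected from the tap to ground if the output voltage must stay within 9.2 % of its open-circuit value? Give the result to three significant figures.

Output resistance R_th = R_top‖R_bot = (7230 × 390)/7620 = 370.0 Ω.
The fractional drop is R_th/(R_th + R_L); requiring this ≤ 0.0920 gives R_L ≥ R_th(1/0.0920 − 1) = 370.0 × 9.870 = 3.65 kΩ.

R_L(min) ≈ 3.65 kΩ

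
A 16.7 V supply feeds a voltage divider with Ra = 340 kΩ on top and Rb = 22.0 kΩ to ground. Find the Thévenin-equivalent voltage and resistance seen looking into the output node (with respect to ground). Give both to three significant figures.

V_th is the open-circuit tap voltage: 16.7 × 22.0/(340 + 22.0) = 1.01 V.
With the supply zeroed, Ra and Rb appear in parallel from the tap: R_th = Ra‖Rb = (340 × 22.0)/362.0 = 20.7 kΩ.

V_th = 1.01 V, R_th = 20.7 kΩ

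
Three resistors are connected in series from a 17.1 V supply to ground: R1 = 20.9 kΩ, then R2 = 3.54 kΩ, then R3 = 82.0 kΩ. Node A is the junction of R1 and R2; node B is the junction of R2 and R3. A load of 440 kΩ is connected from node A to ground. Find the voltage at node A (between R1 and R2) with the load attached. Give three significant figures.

Below node A the series string R2+R3 = 85.54 kΩ sits in parallel with the 440 kΩ load: 71.62 kΩ.
V_A = 17.1 × 71.62/(20.9 + 71.62) = 13.2 V.

V ≈ 13.2 V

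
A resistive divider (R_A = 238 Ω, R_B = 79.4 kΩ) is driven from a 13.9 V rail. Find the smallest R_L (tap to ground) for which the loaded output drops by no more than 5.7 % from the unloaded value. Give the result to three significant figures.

Output resistance R_th = R_A‖R_B = (238 × 79400)/79640 = 237.3 Ω.
The fractional drop is R_th/(R_th + R_L); requiring this ≤ 0.0570 gives R_L ≥ R_th(1/0.0570 − 1) = 237.3 × 16.54 = 3.93 kΩ.

R_L(min) ≈ 3.93 kΩ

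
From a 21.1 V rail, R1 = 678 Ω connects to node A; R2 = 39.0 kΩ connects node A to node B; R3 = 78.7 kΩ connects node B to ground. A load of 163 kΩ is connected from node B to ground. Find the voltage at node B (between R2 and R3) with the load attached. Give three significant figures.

V ≈ 12.1 V

At node B, R3 is in parallel with the load: R3‖R_L = 53070 Ω.
Below node A the resistance is R2 + (R3‖R_L) = 92070 Ω, so V_A = 21.1 × 92070/92750 = 20.95 V.
Then V_B = V_A × (R3‖R_L)/(R2 + R3‖R_L) = 20.95 × 53070/92070 = 12.1 V.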